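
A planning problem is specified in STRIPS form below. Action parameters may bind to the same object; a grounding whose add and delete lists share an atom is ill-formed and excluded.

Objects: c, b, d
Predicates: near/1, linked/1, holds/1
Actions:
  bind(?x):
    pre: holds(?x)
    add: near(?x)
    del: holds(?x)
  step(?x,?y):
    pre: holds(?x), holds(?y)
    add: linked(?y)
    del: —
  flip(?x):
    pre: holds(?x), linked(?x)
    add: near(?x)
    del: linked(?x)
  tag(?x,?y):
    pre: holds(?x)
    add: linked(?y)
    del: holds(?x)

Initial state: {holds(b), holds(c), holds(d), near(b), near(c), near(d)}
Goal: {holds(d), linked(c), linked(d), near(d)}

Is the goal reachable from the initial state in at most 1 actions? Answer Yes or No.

No

1. step(c,c)  →  {holds(b), holds(c), holds(d), linked(c), near(b), near(c), near(d)}
2. step(c,d)  →  {holds(b), holds(c), holds(d), linked(c), linked(d), near(b), near(c), near(d)}
optimal plan length = 2; 2 > 1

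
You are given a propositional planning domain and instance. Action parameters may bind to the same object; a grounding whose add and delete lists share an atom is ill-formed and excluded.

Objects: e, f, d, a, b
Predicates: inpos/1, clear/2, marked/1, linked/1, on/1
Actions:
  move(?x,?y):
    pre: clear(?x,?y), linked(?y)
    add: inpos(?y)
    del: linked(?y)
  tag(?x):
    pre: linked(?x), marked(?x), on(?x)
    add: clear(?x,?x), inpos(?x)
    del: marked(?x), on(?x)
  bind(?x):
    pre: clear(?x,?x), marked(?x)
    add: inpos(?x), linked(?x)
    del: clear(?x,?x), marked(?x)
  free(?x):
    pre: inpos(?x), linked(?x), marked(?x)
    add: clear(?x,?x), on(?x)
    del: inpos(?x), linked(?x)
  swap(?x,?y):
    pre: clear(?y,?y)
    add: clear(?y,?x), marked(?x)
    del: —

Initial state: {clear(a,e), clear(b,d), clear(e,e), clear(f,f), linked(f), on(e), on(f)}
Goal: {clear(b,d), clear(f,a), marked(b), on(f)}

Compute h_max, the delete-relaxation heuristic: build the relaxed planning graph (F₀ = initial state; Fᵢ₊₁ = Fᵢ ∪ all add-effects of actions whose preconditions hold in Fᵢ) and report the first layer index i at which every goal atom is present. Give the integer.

F0 = init (7 atoms)
F1 = F0 ∪ {clear(e,a), clear(e,b), clear(e,d), clear(e,f), clear(f,a), clear(f,b), clear(f,d), clear(f,e), inpos(f), marked(a), marked(b), marked(d), marked(e), marked(f)}  (21 atoms)
goal ⊆ F1  ⇒  h_max = 1

1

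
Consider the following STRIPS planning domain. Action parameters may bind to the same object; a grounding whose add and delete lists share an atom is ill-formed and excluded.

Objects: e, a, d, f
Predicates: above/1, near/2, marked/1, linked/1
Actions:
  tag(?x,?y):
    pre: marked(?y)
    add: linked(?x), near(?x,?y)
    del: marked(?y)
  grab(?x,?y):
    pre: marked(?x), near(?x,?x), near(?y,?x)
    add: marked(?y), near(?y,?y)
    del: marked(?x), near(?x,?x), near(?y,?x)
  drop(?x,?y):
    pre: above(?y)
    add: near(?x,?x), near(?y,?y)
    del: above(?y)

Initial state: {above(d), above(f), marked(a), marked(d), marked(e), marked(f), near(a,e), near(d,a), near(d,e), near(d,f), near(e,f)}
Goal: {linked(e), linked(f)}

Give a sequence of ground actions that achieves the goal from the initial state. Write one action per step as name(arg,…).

tag(e,e); tag(f,a)

1. tag(e,e)  →  {above(d), above(f), linked(e), marked(a), marked(d), marked(f), near(a,e), near(d,a), near(d,e), near(d,f), near(e,e), near(e,f)}
2. tag(f,a)  →  {above(d), above(f), linked(e), linked(f), marked(d), marked(f), near(a,e), near(d,a), near(d,e), near(d,f), near(e,e), near(e,f), near(f,a)}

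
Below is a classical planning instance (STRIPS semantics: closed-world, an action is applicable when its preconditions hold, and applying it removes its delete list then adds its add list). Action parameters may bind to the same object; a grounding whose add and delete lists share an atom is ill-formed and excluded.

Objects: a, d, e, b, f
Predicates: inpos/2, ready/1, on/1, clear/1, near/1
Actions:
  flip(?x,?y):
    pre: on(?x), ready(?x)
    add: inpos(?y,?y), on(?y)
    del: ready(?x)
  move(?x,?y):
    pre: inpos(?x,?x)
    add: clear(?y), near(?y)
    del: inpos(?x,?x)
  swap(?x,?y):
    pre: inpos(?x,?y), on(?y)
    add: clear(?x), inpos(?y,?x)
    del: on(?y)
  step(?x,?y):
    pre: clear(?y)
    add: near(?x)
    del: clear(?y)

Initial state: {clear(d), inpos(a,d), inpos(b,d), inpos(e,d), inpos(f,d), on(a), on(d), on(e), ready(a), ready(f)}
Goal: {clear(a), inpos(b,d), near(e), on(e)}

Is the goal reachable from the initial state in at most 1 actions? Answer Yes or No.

No

1. swap(a,d)  →  {clear(a), clear(d), inpos(a,d), inpos(b,d), inpos(d,a), inpos(e,d), inpos(f,d), on(a), on(e), ready(a), ready(f)}
2. step(e,d)  →  {clear(a), inpos(a,d), inpos(b,d), inpos(d,a), inpos(e,d), inpos(f,d), near(e), on(a), on(e), ready(a), ready(f)}
optimal plan length = 2; 2 > 1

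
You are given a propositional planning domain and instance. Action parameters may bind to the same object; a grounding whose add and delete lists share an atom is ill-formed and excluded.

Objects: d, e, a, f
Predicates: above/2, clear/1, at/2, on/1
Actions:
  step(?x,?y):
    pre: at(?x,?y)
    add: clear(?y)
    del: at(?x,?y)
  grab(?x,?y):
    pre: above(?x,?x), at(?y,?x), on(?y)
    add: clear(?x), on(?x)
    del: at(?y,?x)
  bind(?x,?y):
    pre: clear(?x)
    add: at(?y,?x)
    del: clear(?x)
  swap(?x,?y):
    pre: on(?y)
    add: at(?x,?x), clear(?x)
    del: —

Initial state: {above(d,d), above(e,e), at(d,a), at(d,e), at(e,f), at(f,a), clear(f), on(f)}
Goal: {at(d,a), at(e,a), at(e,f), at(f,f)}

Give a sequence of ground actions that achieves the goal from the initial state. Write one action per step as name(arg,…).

step(f,a); bind(a,e); bind(f,f)

1. step(f,a)  →  {above(d,d), above(e,e), at(d,a), at(d,e), at(e,f), clear(a), clear(f), on(f)}
2. bind(a,e)  →  {above(d,d), above(e,e), at(d,a), at(d,e), at(e,a), at(e,f), clear(f), on(f)}
3. bind(f,f)  →  {above(d,d), above(e,e), at(d,a), at(d,e), at(e,a), at(e,f), at(f,f), on(f)}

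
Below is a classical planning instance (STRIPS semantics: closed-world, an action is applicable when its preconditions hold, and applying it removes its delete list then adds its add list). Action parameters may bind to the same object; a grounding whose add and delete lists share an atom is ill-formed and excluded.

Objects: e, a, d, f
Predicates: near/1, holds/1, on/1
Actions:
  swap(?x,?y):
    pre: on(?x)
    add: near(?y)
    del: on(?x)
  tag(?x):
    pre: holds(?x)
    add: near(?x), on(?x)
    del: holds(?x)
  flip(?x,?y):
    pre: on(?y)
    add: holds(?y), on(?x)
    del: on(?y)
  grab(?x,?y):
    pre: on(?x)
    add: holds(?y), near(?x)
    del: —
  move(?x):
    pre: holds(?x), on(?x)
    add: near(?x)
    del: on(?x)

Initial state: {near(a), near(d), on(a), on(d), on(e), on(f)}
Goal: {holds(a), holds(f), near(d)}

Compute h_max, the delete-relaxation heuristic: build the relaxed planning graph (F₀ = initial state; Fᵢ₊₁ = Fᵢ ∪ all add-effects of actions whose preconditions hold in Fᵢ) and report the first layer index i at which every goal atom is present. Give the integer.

F0 = init (6 atoms)
F1 = F0 ∪ {holds(a), holds(d), holds(e), holds(f), near(e), near(f)}  (12 atoms)
goal ⊆ F1  ⇒  h_max = 1

1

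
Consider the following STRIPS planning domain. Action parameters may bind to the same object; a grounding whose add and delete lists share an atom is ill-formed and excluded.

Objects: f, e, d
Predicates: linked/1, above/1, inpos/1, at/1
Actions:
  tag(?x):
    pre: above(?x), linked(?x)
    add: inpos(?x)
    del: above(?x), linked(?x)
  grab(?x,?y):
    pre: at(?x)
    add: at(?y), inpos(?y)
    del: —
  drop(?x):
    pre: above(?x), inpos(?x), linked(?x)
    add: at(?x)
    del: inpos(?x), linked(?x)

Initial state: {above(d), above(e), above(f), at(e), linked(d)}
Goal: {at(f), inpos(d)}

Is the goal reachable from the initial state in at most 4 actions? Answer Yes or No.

Yes

1. tag(d)  →  {above(e), above(f), at(e), inpos(d)}
2. grab(e,f)  →  {above(e), above(f), at(e), at(f), inpos(d), inpos(f)}
optimal plan length = 2; 2 ≤ 4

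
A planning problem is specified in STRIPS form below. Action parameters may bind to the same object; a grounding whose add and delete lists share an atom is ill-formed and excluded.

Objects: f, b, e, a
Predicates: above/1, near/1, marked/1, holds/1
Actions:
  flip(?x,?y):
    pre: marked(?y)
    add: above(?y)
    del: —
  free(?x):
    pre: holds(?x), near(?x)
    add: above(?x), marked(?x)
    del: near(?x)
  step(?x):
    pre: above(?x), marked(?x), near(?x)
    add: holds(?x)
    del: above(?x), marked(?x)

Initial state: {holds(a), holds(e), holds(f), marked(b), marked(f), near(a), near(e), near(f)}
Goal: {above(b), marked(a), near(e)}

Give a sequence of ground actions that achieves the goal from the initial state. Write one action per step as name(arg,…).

flip(f,b); free(a)

1. flip(f,b)  →  {above(b), holds(a), holds(e), holds(f), marked(b), marked(f), near(a), near(e), near(f)}
2. free(a)  →  {above(a), above(b), holds(a), holds(e), holds(f), marked(a), marked(b), marked(f), near(e), near(f)}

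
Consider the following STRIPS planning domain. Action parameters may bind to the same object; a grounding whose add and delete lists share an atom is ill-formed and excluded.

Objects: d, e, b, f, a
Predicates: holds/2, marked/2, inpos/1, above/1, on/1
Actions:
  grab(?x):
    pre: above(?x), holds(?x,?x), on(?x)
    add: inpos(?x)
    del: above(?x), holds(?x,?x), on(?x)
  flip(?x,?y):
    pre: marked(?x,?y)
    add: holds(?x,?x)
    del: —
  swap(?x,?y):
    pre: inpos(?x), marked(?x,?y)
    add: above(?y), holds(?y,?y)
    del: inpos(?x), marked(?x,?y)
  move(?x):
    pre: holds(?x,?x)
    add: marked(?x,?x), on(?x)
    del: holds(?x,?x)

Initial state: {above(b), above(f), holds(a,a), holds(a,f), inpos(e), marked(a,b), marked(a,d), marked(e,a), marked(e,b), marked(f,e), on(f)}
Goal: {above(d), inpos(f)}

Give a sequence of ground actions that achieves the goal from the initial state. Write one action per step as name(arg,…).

1. flip(f,e)  →  {above(b), above(f), holds(a,a), holds(a,f), holds(f,f), inpos(e), marked(a,b), marked(a,d), marked(e,a), marked(e,b), marked(f,e), on(f)}
2. grab(f)  →  {above(b), holds(a,a), holds(a,f), inpos(e), inpos(f), marked(a,b), marked(a,d), marked(e,a), marked(e,b), marked(f,e)}
3. move(a)  →  {above(b), holds(a,f), inpos(e), inpos(f), marked(a,a), marked(a,b), marked(a,d), marked(e,a), marked(e,b), marked(f,e), on(a)}
4. swap(e,a)  →  {above(a), above(b), holds(a,a), holds(a,f), inpos(f), marked(a,a), marked(a,b), marked(a,d), marked(e,b), marked(f,e), on(a)}
5. grab(a)  →  {above(b), holds(a,f), inpos(a), inpos(f), marked(a,a), marked(a,b), marked(a,d), marked(e,b), marked(f,e)}
6. swap(a,d)  →  {above(b), above(d), holds(a,f), holds(d,d), inpos(f), marked(a,a), marked(a,b), marked(e,b), marked(f,e)}

flip(f,e); grab(f); move(a); swap(e,a); grab(a); swap(a,d)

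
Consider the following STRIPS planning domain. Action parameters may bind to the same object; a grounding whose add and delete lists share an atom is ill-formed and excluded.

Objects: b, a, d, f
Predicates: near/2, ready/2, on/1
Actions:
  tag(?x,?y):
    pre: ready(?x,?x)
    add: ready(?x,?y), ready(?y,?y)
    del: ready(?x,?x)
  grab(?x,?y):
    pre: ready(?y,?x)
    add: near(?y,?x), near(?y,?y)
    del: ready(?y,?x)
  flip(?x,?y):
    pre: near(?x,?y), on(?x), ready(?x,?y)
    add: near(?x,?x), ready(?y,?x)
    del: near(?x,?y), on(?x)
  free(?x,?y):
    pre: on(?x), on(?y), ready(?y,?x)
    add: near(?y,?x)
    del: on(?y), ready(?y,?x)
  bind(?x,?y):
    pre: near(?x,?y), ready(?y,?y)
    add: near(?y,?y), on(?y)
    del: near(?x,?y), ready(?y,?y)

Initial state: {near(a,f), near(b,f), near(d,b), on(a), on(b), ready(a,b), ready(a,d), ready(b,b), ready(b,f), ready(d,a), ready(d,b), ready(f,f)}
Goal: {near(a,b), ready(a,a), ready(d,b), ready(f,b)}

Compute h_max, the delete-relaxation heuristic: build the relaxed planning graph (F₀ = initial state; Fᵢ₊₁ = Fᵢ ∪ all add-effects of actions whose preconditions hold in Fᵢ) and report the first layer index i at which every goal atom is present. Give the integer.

F0 = init (12 atoms)
F1 = F0 ∪ {near(a,a), near(a,b), near(a,d), near(b,b), near(d,a), near(d,d), near(f,f), on(f), ready(a,a), ready(b,a), ready(b,d), ready(d,d), ready(f,a), ready(f,b), ready(f,d)}  (27 atoms)
goal ⊆ F1  ⇒  h_max = 1

1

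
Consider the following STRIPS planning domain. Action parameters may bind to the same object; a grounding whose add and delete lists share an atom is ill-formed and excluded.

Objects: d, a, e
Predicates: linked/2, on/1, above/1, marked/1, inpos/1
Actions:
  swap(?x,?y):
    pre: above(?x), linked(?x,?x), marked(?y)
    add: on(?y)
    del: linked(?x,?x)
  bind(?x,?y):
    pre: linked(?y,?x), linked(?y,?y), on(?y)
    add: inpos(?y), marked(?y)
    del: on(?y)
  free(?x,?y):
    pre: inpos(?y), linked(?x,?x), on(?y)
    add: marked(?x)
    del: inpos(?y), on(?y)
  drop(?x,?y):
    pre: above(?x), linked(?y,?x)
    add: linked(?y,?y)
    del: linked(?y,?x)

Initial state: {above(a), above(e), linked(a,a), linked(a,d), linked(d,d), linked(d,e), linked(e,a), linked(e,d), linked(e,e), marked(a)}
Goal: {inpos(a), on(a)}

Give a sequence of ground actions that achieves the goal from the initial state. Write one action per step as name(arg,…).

1. swap(e,a)  →  {above(a), above(e), linked(a,a), linked(a,d), linked(d,d), linked(d,e), linked(e,a), linked(e,d), marked(a), on(a)}
2. bind(d,a)  →  {above(a), above(e), inpos(a), linked(a,a), linked(a,d), linked(d,d), linked(d,e), linked(e,a), linked(e,d), marked(a)}
3. swap(a,a)  →  {above(a), above(e), inpos(a), linked(a,d), linked(d,d), linked(d,e), linked(e,a), linked(e,d), marked(a), on(a)}

swap(e,a); bind(d,a); swap(a,a)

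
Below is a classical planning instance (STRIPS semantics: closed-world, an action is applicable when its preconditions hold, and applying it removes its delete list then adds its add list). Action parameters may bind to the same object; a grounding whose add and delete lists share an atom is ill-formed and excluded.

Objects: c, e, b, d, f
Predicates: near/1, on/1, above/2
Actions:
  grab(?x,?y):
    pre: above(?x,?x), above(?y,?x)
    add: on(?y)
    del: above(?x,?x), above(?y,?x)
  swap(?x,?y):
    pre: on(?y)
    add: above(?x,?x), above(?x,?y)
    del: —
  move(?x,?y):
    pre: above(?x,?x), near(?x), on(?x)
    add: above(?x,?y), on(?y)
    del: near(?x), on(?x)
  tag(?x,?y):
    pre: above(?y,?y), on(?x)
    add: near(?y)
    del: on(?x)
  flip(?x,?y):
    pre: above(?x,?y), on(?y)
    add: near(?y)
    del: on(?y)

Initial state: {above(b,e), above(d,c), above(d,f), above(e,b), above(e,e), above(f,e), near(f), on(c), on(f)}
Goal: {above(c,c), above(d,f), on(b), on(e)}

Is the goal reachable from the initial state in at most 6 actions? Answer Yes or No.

1. grab(e,e)  →  {above(b,e), above(d,c), above(d,f), above(e,b), above(f,e), near(f), on(c), on(e), on(f)}
2. swap(c,c)  →  {above(b,e), above(c,c), above(d,c), above(d,f), above(e,b), above(f,e), near(f), on(c), on(e), on(f)}
3. swap(e,c)  →  {above(b,e), above(c,c), above(d,c), above(d,f), above(e,b), above(e,c), above(e,e), above(f,e), near(f), on(c), on(e), on(f)}
4. grab(e,b)  →  {above(c,c), above(d,c), above(d,f), above(e,b), above(e,c), above(f,e), near(f), on(b), on(c), on(e), on(f)}
optimal plan length = 4; 4 ≤ 6

Yes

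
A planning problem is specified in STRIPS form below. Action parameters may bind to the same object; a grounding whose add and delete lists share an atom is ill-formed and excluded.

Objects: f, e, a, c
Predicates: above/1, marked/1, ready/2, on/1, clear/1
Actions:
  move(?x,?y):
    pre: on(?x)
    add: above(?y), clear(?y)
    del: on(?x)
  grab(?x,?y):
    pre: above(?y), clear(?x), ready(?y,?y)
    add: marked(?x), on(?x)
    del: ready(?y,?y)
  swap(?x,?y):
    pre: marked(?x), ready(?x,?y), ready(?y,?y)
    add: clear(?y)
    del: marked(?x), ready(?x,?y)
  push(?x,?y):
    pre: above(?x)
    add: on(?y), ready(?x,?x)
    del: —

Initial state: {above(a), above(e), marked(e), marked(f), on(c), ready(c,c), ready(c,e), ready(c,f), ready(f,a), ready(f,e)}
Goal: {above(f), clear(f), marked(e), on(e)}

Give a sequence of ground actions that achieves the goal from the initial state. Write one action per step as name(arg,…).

1. move(c,f)  →  {above(a), above(e), above(f), clear(f), marked(e), marked(f), ready(c,c), ready(c,e), ready(c,f), ready(f,a), ready(f,e)}
2. push(f,e)  →  {above(a), above(e), above(f), clear(f), marked(e), marked(f), on(e), ready(c,c), ready(c,e), ready(c,f), ready(f,a), ready(f,e), ready(f,f)}

move(c,f); push(f,e)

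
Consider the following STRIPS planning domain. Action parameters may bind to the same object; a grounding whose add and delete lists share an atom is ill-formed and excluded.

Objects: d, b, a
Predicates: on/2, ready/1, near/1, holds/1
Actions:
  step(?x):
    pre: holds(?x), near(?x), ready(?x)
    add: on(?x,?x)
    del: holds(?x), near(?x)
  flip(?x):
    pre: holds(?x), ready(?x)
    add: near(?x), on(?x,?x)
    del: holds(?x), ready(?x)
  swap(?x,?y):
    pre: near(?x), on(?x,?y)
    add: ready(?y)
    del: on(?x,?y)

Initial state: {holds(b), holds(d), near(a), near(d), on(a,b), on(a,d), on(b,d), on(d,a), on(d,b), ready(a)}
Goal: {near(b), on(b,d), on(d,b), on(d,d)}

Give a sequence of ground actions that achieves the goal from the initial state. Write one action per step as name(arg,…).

swap(a,d); step(d); swap(a,b); flip(b)

1. swap(a,d)  →  {holds(b), holds(d), near(a), near(d), on(a,b), on(b,d), on(d,a), on(d,b), ready(a), ready(d)}
2. step(d)  →  {holds(b), near(a), on(a,b), on(b,d), on(d,a), on(d,b), on(d,d), ready(a), ready(d)}
3. swap(a,b)  →  {holds(b), near(a), on(b,d), on(d,a), on(d,b), on(d,d), ready(a), ready(b), ready(d)}
4. flip(b)  →  {near(a), near(b), on(b,b), on(b,d), on(d,a), on(d,b), on(d,d), ready(a), ready(d)}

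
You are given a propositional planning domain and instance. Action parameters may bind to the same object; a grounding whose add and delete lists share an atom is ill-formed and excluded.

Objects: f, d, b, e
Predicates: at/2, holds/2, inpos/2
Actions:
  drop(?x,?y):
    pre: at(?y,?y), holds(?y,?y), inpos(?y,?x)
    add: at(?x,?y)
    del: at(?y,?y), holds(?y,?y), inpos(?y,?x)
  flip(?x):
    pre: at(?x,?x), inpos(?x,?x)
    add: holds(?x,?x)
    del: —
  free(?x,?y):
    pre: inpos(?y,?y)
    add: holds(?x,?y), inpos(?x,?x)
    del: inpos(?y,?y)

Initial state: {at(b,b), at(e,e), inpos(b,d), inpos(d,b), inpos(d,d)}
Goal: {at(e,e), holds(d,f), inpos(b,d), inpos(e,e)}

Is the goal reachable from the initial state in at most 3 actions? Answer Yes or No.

Yes

1. free(f,d)  →  {at(b,b), at(e,e), holds(f,d), inpos(b,d), inpos(d,b), inpos(f,f)}
2. free(d,f)  →  {at(b,b), at(e,e), holds(d,f), holds(f,d), inpos(b,d), inpos(d,b), inpos(d,d)}
3. free(e,d)  →  {at(b,b), at(e,e), holds(d,f), holds(e,d), holds(f,d), inpos(b,d), inpos(d,b), inpos(e,e)}
optimal plan length = 3; 3 ≤ 3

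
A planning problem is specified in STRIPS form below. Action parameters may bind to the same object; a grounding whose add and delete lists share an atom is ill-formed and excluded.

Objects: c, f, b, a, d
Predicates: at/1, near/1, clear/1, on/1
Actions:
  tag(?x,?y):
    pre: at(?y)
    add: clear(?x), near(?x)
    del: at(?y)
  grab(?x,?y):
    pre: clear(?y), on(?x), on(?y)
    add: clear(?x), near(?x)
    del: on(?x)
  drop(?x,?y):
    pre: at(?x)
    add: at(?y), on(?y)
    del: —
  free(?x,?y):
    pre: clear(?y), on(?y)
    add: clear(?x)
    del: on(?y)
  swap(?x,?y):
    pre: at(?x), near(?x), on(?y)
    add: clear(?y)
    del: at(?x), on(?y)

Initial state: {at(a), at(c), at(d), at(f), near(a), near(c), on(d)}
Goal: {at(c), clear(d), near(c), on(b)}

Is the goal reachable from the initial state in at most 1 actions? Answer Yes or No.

No

1. tag(d,f)  →  {at(a), at(c), at(d), clear(d), near(a), near(c), near(d), on(d)}
2. drop(c,b)  →  {at(a), at(b), at(c), at(d), clear(d), near(a), near(c), near(d), on(b), on(d)}
optimal plan length = 2; 2 > 1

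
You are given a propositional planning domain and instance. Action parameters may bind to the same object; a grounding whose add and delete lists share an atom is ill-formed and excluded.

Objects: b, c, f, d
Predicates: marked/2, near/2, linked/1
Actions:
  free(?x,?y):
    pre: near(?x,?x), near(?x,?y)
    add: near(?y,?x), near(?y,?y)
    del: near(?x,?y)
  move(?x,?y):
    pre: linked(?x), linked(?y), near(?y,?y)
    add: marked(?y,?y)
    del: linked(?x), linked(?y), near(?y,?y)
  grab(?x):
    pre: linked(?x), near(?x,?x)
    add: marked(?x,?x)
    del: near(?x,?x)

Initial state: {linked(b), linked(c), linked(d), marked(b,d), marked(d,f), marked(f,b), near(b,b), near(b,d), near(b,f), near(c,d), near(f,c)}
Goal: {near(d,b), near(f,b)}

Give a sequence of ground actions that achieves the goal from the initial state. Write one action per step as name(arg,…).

free(b,f); free(b,d)

1. free(b,f)  →  {linked(b), linked(c), linked(d), marked(b,d), marked(d,f), marked(f,b), near(b,b), near(b,d), near(c,d), near(f,b), near(f,c), near(f,f)}
2. free(b,d)  →  {linked(b), linked(c), linked(d), marked(b,d), marked(d,f), marked(f,b), near(b,b), near(c,d), near(d,b), near(d,d), near(f,b), near(f,c), near(f,f)}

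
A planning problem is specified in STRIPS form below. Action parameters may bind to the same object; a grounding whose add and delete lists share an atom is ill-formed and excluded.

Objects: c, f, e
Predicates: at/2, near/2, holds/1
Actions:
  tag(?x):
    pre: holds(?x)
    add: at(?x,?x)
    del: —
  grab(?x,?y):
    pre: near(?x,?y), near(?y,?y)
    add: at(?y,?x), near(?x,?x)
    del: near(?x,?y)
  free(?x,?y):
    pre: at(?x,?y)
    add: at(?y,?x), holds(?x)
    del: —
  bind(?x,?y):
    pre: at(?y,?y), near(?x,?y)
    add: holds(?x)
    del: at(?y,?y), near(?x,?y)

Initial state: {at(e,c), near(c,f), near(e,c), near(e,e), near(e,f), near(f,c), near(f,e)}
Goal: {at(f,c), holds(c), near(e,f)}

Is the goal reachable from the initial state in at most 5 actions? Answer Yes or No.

Yes

1. grab(f,e)  →  {at(e,c), at(e,f), near(c,f), near(e,c), near(e,e), near(e,f), near(f,c), near(f,f)}
2. grab(c,f)  →  {at(e,c), at(e,f), at(f,c), near(c,c), near(e,c), near(e,e), near(e,f), near(f,c), near(f,f)}
3. grab(f,c)  →  {at(c,f), at(e,c), at(e,f), at(f,c), near(c,c), near(e,c), near(e,e), near(e,f), near(f,f)}
4. free(c,f)  →  {at(c,f), at(e,c), at(e,f), at(f,c), holds(c), near(c,c), near(e,c), near(e,e), near(e,f), near(f,f)}
optimal plan length = 4; 4 ≤ 5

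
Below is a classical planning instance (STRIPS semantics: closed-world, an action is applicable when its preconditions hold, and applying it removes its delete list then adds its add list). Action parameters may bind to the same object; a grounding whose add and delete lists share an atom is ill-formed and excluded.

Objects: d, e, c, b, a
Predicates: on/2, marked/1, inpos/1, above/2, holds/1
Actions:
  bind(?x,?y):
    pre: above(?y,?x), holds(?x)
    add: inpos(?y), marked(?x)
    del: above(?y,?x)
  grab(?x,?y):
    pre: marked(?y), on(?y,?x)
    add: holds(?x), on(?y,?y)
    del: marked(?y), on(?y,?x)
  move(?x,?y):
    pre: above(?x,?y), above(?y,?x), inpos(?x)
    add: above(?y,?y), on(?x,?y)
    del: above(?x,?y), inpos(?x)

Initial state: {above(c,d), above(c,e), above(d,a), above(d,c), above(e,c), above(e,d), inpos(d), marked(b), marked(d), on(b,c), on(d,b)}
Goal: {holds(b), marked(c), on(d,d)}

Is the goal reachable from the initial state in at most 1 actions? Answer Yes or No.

1. grab(c,b)  →  {above(c,d), above(c,e), above(d,a), above(d,c), above(e,c), above(e,d), holds(c), inpos(d), marked(d), on(b,b), on(d,b)}
2. bind(c,d)  →  {above(c,d), above(c,e), above(d,a), above(e,c), above(e,d), holds(c), inpos(d), marked(c), marked(d), on(b,b), on(d,b)}
3. grab(b,d)  →  {above(c,d), above(c,e), above(d,a), above(e,c), above(e,d), holds(b), holds(c), inpos(d), marked(c), on(b,b), on(d,d)}
optimal plan length = 3; 3 > 1

No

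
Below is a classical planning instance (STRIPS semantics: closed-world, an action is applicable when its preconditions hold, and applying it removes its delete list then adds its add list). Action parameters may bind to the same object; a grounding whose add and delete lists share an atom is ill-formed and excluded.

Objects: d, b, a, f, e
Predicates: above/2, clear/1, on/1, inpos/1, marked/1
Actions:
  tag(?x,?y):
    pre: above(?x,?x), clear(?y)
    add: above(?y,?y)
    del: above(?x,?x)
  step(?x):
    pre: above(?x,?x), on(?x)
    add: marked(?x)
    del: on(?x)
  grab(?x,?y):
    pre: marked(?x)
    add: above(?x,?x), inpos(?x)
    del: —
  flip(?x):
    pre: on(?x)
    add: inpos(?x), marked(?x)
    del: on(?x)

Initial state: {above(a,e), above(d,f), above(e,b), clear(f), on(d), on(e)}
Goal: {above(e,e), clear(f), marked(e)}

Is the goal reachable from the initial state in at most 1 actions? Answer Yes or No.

1. flip(e)  →  {above(a,e), above(d,f), above(e,b), clear(f), inpos(e), marked(e), on(d)}
2. grab(e,d)  →  {above(a,e), above(d,f), above(e,b), above(e,e), clear(f), inpos(e), marked(e), on(d)}
optimal plan length = 2; 2 > 1

No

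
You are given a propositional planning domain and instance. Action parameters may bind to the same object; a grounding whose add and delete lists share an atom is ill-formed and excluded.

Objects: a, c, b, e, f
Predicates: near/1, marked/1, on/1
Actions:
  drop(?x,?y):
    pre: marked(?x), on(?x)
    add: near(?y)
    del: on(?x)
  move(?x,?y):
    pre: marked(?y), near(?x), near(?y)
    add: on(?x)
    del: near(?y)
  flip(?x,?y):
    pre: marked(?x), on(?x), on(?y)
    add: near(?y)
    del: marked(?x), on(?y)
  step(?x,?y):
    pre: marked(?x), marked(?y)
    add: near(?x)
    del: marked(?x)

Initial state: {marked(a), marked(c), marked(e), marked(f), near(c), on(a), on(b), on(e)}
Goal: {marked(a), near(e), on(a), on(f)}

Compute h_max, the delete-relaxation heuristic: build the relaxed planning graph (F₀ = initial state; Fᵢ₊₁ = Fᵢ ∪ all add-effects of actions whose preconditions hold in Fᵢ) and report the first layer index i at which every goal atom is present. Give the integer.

F0 = init (8 atoms)
F1 = F0 ∪ {near(a), near(b), near(e), near(f), on(c)}  (13 atoms)
F2 = F1 ∪ {on(f)}  (14 atoms)
goal ⊆ F2  ⇒  h_max = 2

2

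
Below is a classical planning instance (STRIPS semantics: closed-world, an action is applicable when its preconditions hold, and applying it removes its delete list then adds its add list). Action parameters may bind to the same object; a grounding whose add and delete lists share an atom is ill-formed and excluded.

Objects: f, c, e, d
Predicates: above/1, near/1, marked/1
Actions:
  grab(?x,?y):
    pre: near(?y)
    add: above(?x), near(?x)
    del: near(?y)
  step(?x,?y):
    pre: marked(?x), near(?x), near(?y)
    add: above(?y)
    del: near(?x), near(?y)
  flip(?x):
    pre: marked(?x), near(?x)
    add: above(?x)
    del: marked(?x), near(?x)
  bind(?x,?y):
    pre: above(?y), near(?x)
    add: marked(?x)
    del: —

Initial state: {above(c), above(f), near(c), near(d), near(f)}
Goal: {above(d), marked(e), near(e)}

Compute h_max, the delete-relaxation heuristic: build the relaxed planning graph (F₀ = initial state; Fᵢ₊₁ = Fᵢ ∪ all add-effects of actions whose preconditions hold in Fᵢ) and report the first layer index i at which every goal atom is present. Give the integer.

F0 = init (5 atoms)
F1 = F0 ∪ {above(d), above(e), marked(c), marked(d), marked(f), near(e)}  (11 atoms)
F2 = F1 ∪ {marked(e)}  (12 atoms)
goal ⊆ F2  ⇒  h_max = 2

2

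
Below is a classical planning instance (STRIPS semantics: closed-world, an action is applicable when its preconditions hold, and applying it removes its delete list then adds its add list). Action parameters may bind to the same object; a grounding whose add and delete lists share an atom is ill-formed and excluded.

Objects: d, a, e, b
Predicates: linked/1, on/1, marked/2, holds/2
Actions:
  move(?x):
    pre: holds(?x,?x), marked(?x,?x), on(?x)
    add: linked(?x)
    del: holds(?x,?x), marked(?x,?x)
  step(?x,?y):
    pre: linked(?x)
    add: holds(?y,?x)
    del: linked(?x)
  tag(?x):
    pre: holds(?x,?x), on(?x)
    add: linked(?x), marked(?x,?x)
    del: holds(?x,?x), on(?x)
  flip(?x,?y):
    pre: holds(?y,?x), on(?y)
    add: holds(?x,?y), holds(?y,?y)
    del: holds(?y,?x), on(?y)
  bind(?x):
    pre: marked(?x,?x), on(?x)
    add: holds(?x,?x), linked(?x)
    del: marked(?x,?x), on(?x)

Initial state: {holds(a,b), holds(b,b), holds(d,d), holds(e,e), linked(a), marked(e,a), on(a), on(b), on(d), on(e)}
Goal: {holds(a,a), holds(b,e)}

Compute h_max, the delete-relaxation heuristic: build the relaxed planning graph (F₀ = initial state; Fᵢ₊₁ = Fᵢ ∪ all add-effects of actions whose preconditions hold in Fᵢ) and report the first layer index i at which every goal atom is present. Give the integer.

F0 = init (10 atoms)
F1 = F0 ∪ {holds(a,a), holds(b,a), holds(d,a), holds(e,a), linked(b), linked(d), linked(e), marked(b,b), marked(d,d), marked(e,e)}  (20 atoms)
F2 = F1 ∪ {holds(a,d), holds(a,e), holds(b,d), holds(b,e), holds(d,b), holds(d,e), holds(e,b), holds(e,d), marked(a,a)}  (29 atoms)
goal ⊆ F2  ⇒  h_max = 2

2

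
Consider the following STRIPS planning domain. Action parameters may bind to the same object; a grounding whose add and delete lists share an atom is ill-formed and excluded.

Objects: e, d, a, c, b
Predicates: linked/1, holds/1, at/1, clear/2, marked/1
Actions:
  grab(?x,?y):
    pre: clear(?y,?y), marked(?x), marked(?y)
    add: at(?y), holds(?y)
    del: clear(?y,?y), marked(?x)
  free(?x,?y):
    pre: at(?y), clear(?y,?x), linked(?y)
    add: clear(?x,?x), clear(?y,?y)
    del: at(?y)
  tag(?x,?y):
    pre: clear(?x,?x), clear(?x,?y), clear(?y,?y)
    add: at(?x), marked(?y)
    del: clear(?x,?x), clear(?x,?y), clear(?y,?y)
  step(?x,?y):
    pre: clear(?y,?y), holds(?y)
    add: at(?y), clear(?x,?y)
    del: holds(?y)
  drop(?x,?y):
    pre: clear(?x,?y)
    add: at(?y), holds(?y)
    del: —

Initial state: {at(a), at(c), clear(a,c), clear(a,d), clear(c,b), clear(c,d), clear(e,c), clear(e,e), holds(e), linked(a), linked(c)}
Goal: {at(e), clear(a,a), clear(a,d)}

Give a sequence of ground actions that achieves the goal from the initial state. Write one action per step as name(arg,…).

free(d,a); tag(e,e)

1. free(d,a)  →  {at(c), clear(a,a), clear(a,c), clear(a,d), clear(c,b), clear(c,d), clear(d,d), clear(e,c), clear(e,e), holds(e), linked(a), linked(c)}
2. tag(e,e)  →  {at(c), at(e), clear(a,a), clear(a,c), clear(a,d), clear(c,b), clear(c,d), clear(d,d), clear(e,c), holds(e), linked(a), linked(c), marked(e)}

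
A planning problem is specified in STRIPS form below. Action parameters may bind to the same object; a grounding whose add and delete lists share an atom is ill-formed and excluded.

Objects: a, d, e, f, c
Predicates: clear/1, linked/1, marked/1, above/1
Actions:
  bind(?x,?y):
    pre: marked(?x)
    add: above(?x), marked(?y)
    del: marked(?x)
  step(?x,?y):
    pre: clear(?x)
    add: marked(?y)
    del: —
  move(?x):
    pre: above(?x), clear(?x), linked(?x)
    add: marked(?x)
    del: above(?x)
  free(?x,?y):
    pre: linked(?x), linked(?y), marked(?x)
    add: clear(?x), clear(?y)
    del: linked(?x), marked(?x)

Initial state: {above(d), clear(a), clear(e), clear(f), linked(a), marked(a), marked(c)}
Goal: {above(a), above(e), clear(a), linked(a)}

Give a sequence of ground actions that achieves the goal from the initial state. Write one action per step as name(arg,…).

1. bind(a,e)  →  {above(a), above(d), clear(a), clear(e), clear(f), linked(a), marked(c), marked(e)}
2. bind(e,a)  →  {above(a), above(d), above(e), clear(a), clear(e), clear(f), linked(a), marked(a), marked(c)}

bind(a,e); bind(e,a)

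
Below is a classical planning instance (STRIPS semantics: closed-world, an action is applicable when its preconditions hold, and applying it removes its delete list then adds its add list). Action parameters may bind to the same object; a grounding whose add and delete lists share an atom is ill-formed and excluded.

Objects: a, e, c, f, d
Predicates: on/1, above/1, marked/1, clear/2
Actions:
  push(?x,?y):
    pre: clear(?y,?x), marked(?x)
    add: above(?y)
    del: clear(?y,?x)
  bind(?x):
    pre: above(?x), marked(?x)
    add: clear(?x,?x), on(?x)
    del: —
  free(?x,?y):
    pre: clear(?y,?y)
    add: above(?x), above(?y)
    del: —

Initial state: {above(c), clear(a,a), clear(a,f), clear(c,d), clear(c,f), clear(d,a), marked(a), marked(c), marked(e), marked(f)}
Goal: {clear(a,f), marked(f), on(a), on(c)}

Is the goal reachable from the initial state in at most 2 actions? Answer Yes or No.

No

1. push(a,a)  →  {above(a), above(c), clear(a,f), clear(c,d), clear(c,f), clear(d,a), marked(a), marked(c), marked(e), marked(f)}
2. bind(a)  →  {above(a), above(c), clear(a,a), clear(a,f), clear(c,d), clear(c,f), clear(d,a), marked(a), marked(c), marked(e), marked(f), on(a)}
3. bind(c)  →  {above(a), above(c), clear(a,a), clear(a,f), clear(c,c), clear(c,d), clear(c,f), clear(d,a), marked(a), marked(c), marked(e), marked(f), on(a), on(c)}
optimal plan length = 3; 3 > 2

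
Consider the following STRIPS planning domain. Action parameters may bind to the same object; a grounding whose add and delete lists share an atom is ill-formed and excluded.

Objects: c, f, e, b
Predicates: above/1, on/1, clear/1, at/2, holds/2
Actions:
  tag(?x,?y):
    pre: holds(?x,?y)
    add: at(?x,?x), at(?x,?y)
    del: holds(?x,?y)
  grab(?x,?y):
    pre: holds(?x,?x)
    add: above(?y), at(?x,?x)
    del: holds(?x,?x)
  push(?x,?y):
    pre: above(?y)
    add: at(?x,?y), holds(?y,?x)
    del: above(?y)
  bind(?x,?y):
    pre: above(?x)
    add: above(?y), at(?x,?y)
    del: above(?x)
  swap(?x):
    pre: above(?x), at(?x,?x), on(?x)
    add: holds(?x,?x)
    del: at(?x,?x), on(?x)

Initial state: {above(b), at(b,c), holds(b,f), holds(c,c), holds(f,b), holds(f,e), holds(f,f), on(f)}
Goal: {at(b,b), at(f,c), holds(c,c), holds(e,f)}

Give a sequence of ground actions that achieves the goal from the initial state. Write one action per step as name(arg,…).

tag(b,f); grab(f,c); push(f,c); bind(b,e); push(f,e)

1. tag(b,f)  →  {above(b), at(b,b), at(b,c), at(b,f), holds(c,c), holds(f,b), holds(f,e), holds(f,f), on(f)}
2. grab(f,c)  →  {above(b), above(c), at(b,b), at(b,c), at(b,f), at(f,f), holds(c,c), holds(f,b), holds(f,e), on(f)}
3. push(f,c)  →  {above(b), at(b,b), at(b,c), at(b,f), at(f,c), at(f,f), holds(c,c), holds(c,f), holds(f,b), holds(f,e), on(f)}
4. bind(b,e)  →  {above(e), at(b,b), at(b,c), at(b,e), at(b,f), at(f,c), at(f,f), holds(c,c), holds(c,f), holds(f,b), holds(f,e), on(f)}
5. push(f,e)  →  {at(b,b), at(b,c), at(b,e), at(b,f), at(f,c), at(f,e), at(f,f), holds(c,c), holds(c,f), holds(e,f), holds(f,b), holds(f,e), on(f)}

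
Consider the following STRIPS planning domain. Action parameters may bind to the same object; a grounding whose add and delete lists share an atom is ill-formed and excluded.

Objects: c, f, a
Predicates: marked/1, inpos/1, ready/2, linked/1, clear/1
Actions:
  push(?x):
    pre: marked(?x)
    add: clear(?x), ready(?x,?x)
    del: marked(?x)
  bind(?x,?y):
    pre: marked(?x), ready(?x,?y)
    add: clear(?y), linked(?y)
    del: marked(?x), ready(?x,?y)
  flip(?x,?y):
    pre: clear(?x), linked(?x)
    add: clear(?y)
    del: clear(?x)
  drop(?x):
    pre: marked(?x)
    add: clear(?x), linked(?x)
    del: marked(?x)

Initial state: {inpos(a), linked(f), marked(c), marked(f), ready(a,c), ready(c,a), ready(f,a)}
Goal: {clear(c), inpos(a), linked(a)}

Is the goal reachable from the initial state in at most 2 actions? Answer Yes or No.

1. push(c)  →  {clear(c), inpos(a), linked(f), marked(f), ready(a,c), ready(c,a), ready(c,c), ready(f,a)}
2. bind(f,a)  →  {clear(a), clear(c), inpos(a), linked(a), linked(f), ready(a,c), ready(c,a), ready(c,c)}
optimal plan length = 2; 2 ≤ 2

Yes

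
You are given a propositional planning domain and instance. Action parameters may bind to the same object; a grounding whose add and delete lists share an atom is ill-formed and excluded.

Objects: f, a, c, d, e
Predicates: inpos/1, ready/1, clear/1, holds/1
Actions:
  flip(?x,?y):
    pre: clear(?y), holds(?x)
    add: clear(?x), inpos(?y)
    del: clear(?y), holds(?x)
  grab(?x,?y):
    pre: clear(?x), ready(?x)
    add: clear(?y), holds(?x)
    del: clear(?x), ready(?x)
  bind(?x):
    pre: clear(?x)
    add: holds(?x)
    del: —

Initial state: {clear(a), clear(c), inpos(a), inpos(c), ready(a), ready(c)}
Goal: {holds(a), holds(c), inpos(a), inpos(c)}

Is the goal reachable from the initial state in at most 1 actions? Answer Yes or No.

No

1. grab(a,f)  →  {clear(c), clear(f), holds(a), inpos(a), inpos(c), ready(c)}
2. grab(c,f)  →  {clear(f), holds(a), holds(c), inpos(a), inpos(c)}
optimal plan length = 2; 2 > 1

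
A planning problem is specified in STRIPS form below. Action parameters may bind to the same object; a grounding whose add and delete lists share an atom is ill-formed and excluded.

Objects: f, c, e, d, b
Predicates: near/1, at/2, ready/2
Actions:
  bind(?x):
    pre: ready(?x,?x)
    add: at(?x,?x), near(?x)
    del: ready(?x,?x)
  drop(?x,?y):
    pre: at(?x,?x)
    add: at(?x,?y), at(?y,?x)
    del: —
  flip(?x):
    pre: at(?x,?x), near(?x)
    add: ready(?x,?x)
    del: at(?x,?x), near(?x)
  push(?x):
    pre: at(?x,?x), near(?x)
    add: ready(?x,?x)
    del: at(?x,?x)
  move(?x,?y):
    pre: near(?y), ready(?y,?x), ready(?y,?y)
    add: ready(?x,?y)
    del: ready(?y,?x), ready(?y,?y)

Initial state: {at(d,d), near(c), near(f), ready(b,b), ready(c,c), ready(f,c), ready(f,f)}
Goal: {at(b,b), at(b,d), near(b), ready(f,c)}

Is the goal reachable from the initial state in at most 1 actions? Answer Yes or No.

1. bind(b)  →  {at(b,b), at(d,d), near(b), near(c), near(f), ready(c,c), ready(f,c), ready(f,f)}
2. drop(d,b)  →  {at(b,b), at(b,d), at(d,b), at(d,d), near(b), near(c), near(f), ready(c,c), ready(f,c), ready(f,f)}
optimal plan length = 2; 2 > 1

No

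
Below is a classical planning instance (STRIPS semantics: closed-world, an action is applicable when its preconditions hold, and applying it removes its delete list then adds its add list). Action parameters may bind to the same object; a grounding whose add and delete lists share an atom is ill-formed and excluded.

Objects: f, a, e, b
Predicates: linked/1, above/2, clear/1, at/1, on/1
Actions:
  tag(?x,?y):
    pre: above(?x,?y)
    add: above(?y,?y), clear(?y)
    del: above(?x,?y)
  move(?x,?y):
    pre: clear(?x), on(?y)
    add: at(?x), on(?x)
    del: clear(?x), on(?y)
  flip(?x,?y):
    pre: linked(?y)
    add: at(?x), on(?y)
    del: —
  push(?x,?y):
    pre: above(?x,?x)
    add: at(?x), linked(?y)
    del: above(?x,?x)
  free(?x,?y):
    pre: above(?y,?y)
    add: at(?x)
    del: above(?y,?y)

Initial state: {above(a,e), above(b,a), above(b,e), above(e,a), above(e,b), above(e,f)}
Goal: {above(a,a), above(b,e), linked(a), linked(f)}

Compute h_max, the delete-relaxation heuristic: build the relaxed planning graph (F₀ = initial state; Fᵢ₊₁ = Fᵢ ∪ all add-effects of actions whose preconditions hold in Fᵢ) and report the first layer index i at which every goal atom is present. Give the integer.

F0 = init (6 atoms)
F1 = F0 ∪ {above(a,a), above(b,b), above(e,e), above(f,f), clear(a), clear(b), clear(e), clear(f)}  (14 atoms)
F2 = F1 ∪ {at(a), at(b), at(e), at(f), linked(a), linked(b), linked(e), linked(f)}  (22 atoms)
goal ⊆ F2  ⇒  h_max = 2

2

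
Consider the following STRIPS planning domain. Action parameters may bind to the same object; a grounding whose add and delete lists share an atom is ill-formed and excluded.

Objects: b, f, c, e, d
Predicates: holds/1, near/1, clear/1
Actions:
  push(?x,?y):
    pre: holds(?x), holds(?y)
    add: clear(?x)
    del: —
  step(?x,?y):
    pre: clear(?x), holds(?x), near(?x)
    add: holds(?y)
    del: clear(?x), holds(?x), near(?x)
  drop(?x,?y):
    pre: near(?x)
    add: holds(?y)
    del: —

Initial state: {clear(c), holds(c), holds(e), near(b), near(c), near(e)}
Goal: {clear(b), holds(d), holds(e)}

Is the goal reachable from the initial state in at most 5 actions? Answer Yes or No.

Yes

1. step(c,b)  →  {holds(b), holds(e), near(b), near(e)}
2. push(b,b)  →  {clear(b), holds(b), holds(e), near(b), near(e)}
3. drop(b,d)  →  {clear(b), holds(b), holds(d), holds(e), near(b), near(e)}
optimal plan length = 3; 3 ≤ 5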